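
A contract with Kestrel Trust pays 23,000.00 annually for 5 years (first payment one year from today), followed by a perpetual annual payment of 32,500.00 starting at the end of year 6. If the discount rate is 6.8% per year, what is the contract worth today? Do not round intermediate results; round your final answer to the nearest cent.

PV of 5-year annuity: 23,000.00 × [1 − (1+0.068)^−5] / 0.068 = 94811.70593
Perpetuity value at year 5: 32,500.00 / 0.068 = 477941.17647
PV of perpetuity: 477941.17647 / (1+0.068)^5 = 343968.11374
Total PV = 94811.70593 + 343968.11374 = 438779.81967

438779.82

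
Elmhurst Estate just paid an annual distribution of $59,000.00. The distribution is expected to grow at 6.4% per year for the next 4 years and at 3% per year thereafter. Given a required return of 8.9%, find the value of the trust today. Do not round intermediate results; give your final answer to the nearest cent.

D_1 = 62776.00000
D_2 = 66793.66400
D_3 = 71068.45850
D_4 = 75616.83984
Terminal value at year 4: TV = D_4×(1+g_2)/(r−g_2) = 77885.34503/0.059 = 1320090.59381
P_0 = D_1/(1+r)^1 + D_2/(1+r)^2 + D_3/(1+r)^3 + D_4/(1+r)^4 + TV/(1+r)^4
    = 57645.54637 + 56322.18672 + 55029.20723 + 53765.91046 + 938625.21652 = 1161388.06731

$1161388.07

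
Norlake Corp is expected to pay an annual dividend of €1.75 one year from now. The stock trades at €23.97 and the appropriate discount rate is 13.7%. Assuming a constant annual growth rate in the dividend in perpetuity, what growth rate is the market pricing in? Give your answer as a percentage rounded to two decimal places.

P = D₁/(r−g) ⇒ g = r − D₁/P = 0.137 − €1.75/€23.97 = 0.063992

6.40%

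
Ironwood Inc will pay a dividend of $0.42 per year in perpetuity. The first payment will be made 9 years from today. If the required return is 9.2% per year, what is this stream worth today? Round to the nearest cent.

$2.26

Value at end of year 8: C / r = $0.42 / 0.092 = $4.5652
Discount to today: PV = $4.5652 / (1 + 0.092)^8 = $4.5652 / 2.022000 = $2.26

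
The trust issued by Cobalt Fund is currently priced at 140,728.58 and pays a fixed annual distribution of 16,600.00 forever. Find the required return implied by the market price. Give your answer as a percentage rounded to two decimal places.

11.80%

P = C/r ⇒ r = C/P = 16,600.00/140,728.58 = 0.117958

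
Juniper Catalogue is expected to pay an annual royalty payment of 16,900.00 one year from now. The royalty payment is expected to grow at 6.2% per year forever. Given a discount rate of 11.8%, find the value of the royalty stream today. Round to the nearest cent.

Growing perpetuity: P = D₁ / (r − g) = 16,900.0000 / (0.118 − 0.062) = 301,785.71

301785.71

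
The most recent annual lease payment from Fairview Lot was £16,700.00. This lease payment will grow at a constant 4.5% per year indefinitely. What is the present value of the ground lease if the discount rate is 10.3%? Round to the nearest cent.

D₁ = D₀ × (1 + g) = £16,700.00 × 1.045 = £17,451.5000
Growing perpetuity: P = D₁ / (r − g) = £17,451.5000 / (0.103 − 0.045) = £300,887.93

£300887.93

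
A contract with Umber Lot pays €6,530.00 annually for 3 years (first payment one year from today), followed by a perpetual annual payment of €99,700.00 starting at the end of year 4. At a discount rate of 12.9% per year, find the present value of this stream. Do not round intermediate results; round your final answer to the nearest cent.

PV of 3-year annuity: €6,530.00 × [1 − (1+0.129)^−3] / 0.129 = 15444.54442
Perpetuity value at year 3: €99,700.00 / 0.129 = 772868.21705
PV of perpetuity: 772868.21705 / (1+0.129)^3 = 537061.00751
Total PV = 15444.54442 + 537061.00751 = 552505.55193

€552505.55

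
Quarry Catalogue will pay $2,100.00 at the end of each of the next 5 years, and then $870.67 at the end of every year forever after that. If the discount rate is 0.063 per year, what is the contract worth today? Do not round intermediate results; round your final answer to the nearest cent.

$18956.55

PV of 5-year annuity: $2,100.00 × [1 − (1+0.063)^−5] / 0.063 = 8774.23474
Perpetuity value at year 5: $870.67 / 0.063 = 13820.15873
PV of perpetuity: 13820.15873 / (1+0.063)^5 = 10182.31923
Total PV = 8774.23474 + 10182.31923 = 18956.55396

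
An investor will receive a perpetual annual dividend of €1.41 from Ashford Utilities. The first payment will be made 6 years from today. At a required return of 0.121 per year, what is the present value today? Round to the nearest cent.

Value at end of year 5: C / r = €1.41 / 0.121 = €11.6529
Discount to today: PV = €11.6529 / (1 + 0.121)^5 = €11.6529 / 1.770223 = €6.58

€6.58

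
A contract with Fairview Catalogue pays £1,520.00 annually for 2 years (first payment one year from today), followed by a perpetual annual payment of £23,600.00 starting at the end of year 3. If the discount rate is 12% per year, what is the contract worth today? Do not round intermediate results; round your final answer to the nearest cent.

£159350.34

PV of 2-year annuity: £1,520.00 × [1 − (1+0.12)^−2] / 0.12 = 2568.87755
Perpetuity value at year 2: £23,600.00 / 0.12 = 196666.66667
PV of perpetuity: 196666.66667 / (1+0.12)^2 = 156781.46259
Total PV = 2568.87755 + 156781.46259 = 159350.34014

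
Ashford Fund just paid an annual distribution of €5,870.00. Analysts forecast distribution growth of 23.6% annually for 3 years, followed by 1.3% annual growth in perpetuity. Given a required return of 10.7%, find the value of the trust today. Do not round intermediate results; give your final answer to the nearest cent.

D_1 = 7255.32000
D_2 = 8967.57552
D_3 = 11083.92334
Terminal value at year 3: TV = D_3×(1+g_2)/(r−g_2) = 11228.01435/0.094 = 119446.96113
P_0 = D_1/(1+r)^1 + D_2/(1+r)^2 + D_3/(1+r)^3 + TV/(1+r)^3
    = 6554.03794 + 7317.78762 + 8170.53794 + 88050.58437 = 110092.94787

€110092.95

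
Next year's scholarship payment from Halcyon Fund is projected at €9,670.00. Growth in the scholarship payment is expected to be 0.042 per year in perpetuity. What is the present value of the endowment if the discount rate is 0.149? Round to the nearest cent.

Growing perpetuity: P = D₁ / (r − g) = €9,670.0000 / (0.149 − 0.042) = €90,373.83

€90373.83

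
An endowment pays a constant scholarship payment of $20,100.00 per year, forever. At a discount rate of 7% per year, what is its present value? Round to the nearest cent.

$287142.86

Level perpetuity: PV = C / r = $20,100.00 / 0.07 = $287,142.86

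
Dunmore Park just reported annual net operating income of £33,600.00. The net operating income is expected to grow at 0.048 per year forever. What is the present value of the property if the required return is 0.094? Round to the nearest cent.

£765495.65

D₁ = D₀ × (1 + g) = £33,600.00 × 1.048 = £35,212.8000
Growing perpetuity: P = D₁ / (r − g) = £35,212.8000 / (0.094 − 0.048) = £765,495.65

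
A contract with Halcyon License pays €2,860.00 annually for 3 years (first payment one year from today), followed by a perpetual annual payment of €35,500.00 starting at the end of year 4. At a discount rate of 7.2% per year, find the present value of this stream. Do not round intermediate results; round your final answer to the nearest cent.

PV of 3-year annuity: €2,860.00 × [1 − (1+0.072)^−3] / 0.072 = 7478.20231
Perpetuity value at year 3: €35,500.00 / 0.072 = 493055.55556
PV of perpetuity: 493055.55556 / (1+0.072)^3 = 400231.71565
Total PV = 7478.20231 + 400231.71565 = 407709.91796

€407709.92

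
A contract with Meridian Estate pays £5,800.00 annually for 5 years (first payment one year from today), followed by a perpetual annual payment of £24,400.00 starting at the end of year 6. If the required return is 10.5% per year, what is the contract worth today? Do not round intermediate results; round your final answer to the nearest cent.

PV of 5-year annuity: £5,800.00 × [1 − (1+0.105)^−5] / 0.105 = 21708.57770
Perpetuity value at year 5: £24,400.00 / 0.105 = 232380.95238
PV of perpetuity: 232380.95238 / (1+0.105)^5 = 141055.21173
Total PV = 21708.57770 + 141055.21173 = 162763.78942

£162763.79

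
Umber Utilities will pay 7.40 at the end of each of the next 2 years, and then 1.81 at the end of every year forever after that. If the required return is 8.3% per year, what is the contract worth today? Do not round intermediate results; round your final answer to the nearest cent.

31.73

PV of 2-year annuity: 7.40 × [1 − (1+0.083)^−2] / 0.083 = 13.14208
Perpetuity value at year 2: 1.81 / 0.083 = 21.80723
PV of perpetuity: 21.80723 / (1+0.083)^2 = 18.59275
Total PV = 13.14208 + 18.59275 = 31.73483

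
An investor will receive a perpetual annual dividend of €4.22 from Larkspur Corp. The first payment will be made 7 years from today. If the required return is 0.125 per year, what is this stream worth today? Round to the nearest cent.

Value at end of year 6: C / r = €4.22 / 0.125 = €33.7600
Discount to today: PV = €33.7600 / (1 + 0.125)^6 = €33.7600 / 2.027287 = €16.65

€16.65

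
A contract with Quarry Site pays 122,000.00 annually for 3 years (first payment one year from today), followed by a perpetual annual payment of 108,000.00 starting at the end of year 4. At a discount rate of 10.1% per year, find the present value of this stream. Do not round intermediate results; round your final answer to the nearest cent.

PV of 3-year annuity: 122,000.00 × [1 − (1+0.101)^−3] / 0.101 = 302862.60780
Perpetuity value at year 3: 108,000.00 / 0.101 = 1069306.93069
PV of perpetuity: 1069306.93069 / (1+0.101)^3 = 801199.04838
Total PV = 302862.60780 + 801199.04838 = 1104061.65618

1104061.66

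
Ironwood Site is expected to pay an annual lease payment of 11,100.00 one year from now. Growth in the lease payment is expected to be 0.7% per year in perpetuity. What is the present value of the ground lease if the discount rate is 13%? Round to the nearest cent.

90243.90

Growing perpetuity: P = D₁ / (r − g) = 11,100.0000 / (0.13 − 0.007) = 90,243.90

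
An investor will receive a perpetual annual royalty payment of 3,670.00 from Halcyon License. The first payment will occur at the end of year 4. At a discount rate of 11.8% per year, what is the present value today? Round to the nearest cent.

Value at end of year 3: C / r = 3,670.00 / 0.118 = 31,101.6949
Discount to today: PV = 31,101.6949 / (1 + 0.118)^3 = 31,101.6949 / 1.397415 = 22,256.59

22256.59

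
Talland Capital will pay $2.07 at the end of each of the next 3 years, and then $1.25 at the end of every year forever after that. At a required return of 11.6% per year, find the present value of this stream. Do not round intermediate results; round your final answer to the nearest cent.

PV of 3-year annuity: $2.07 × [1 − (1+0.116)^−3] / 0.116 = 5.00617
Perpetuity value at year 3: $1.25 / 0.116 = 10.77586
PV of perpetuity: 10.77586 / (1+0.116)^3 = 7.75282
Total PV = 5.00617 + 7.75282 = 12.75898

$12.76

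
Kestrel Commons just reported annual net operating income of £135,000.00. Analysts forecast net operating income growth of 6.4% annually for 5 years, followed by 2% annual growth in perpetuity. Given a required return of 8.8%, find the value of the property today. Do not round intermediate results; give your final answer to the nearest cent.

£2442916.06

D_1 = 143640.00000
D_2 = 152832.96000
D_3 = 162614.26944
D_4 = 173021.58268
D_5 = 184094.96398
Terminal value at year 5: TV = D_5×(1+g_2)/(r−g_2) = 187776.86326/0.068 = 2761424.45964
P_0 = D_1/(1+r)^1 + D_2/(1+r)^2 + D_3/(1+r)^3 + D_4/(1+r)^4 + D_5/(1+r)^5 + TV/(1+r)^5
    = 132022.05882 + 129109.80753 + 126261.79707 + 123476.61037 + 120752.86161 + 1811292.92412 = 2442916.05951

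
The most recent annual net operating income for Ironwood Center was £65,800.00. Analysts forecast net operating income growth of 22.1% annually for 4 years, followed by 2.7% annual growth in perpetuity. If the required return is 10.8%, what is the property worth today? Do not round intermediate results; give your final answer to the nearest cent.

D_1 = 80341.80000
D_2 = 98097.33780
D_3 = 119776.84945
D_4 = 146247.53318
Terminal value at year 4: TV = D_4×(1+g_2)/(r−g_2) = 150196.21658/0.081 = 1854274.27875
P_0 = D_1/(1+r)^1 + D_2/(1+r)^2 + D_3/(1+r)^3 + D_4/(1+r)^4 + TV/(1+r)^4
    = 72510.64982 + 79905.68902 + 88054.91542 + 97035.24524 + 1230311.07242 = 1567817.57193

£1567817.57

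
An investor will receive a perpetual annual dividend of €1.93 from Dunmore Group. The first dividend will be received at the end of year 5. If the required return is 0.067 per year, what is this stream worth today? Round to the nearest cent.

€22.22

Value at end of year 4: C / r = €1.93 / 0.067 = €28.8060
Discount to today: PV = €28.8060 / (1 + 0.067)^4 = €28.8060 / 1.296157 = €22.22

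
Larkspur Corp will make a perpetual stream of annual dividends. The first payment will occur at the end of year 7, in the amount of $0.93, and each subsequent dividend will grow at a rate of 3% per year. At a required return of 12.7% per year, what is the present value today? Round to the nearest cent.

Value at end of year 6: C₁ / (r − g) = $0.93 / (0.127 − 0.03) = $9.5876
Discount to today: PV = $9.5876 / (1 + 0.127)^6 = $9.5876 / 2.049007 = $4.68

$4.68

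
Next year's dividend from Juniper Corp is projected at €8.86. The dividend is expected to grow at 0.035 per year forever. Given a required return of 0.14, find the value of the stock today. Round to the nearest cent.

€84.38

Growing perpetuity: P = D₁ / (r − g) = €8.8600 / (0.14 − 0.035) = €84.38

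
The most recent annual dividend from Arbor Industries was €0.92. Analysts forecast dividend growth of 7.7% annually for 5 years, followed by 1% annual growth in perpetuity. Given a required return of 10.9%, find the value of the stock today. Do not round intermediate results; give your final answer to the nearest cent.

D_1 = 0.99084
D_2 = 1.06713
D_3 = 1.14930
D_4 = 1.23780
D_5 = 1.33311
Terminal value at year 5: TV = D_5×(1+g_2)/(r−g_2) = 1.34644/0.099 = 13.60043
P_0 = D_1/(1+r)^1 + D_2/(1+r)^2 + D_3/(1+r)^3 + D_4/(1+r)^4 + D_5/(1+r)^5 + TV/(1+r)^5
    = 0.89345 + 0.86767 + 0.84264 + 0.81832 + 0.79471 + 8.10765 = 12.32444

€12.32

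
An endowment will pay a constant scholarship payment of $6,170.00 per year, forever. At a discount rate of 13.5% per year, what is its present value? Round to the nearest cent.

Level perpetuity: PV = C / r = $6,170.00 / 0.135 = $45,703.70

$45703.70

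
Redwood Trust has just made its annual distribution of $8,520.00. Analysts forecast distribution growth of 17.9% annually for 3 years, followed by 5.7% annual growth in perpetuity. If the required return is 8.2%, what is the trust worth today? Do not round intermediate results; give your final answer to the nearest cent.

$496474.70

D_1 = 10045.08000
D_2 = 11843.14932
D_3 = 13963.07305
Terminal value at year 3: TV = D_3×(1+g_2)/(r−g_2) = 14758.96821/0.025 = 590358.72848
P_0 = D_1/(1+r)^1 + D_2/(1+r)^2 + D_3/(1+r)^3 + TV/(1+r)^3
    = 9283.80776 + 10116.08998 + 11022.98529 + 466051.81794 = 496474.70096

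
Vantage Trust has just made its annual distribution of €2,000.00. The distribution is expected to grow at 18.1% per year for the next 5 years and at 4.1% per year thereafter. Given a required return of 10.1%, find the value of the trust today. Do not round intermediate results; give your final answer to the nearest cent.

D_1 = 2362.00000
D_2 = 2789.52200
D_3 = 3294.42548
D_4 = 3890.71649
D_5 = 4594.93618
Terminal value at year 5: TV = D_5×(1+g_2)/(r−g_2) = 4783.32856/0.06 = 79722.14272
P_0 = D_1/(1+r)^1 + D_2/(1+r)^2 + D_3/(1+r)^3 + D_4/(1+r)^4 + D_5/(1+r)^5 + TV/(1+r)^5
    = 2145.32243 + 2301.20417 + 2468.41247 + 2647.77032 + 2840.16054 + 49276.78533 = 61679.65527

€61679.66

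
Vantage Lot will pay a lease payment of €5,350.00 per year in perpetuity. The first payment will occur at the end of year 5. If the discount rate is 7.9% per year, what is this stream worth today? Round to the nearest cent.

€49962.13

Value at end of year 4: C / r = €5,350.00 / 0.079 = €67,721.5190
Discount to today: PV = €67,721.5190 / (1 + 0.079)^4 = €67,721.5190 / 1.355457 = €49,962.13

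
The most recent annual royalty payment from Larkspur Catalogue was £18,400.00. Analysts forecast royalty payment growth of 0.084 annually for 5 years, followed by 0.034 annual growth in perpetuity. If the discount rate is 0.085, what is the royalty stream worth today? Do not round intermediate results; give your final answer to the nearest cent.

D_1 = 19945.60000
D_2 = 21621.03040
D_3 = 23437.19695
D_4 = 25405.92150
D_5 = 27540.01890
Terminal value at year 5: TV = D_5×(1+g_2)/(r−g_2) = 28476.37955/0.051 = 558360.38326
P_0 = D_1/(1+r)^1 + D_2/(1+r)^2 + D_3/(1+r)^3 + D_4/(1+r)^4 + D_5/(1+r)^5 + TV/(1+r)^5
    = 18383.04147 + 18366.09858 + 18349.17130 + 18332.25962 + 18315.36353 + 371335.01743 = 463080.95194

£463080.95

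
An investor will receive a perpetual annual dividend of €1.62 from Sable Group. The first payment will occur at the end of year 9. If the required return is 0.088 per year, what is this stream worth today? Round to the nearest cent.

€9.38

Value at end of year 8: C / r = €1.62 / 0.088 = €18.4091
Discount to today: PV = €18.4091 / (1 + 0.088)^8 = €18.4091 / 1.963501 = €9.38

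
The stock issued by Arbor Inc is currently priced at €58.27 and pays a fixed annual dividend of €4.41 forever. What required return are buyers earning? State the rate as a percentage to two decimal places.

7.57%

P = C/r ⇒ r = C/P = €4.41/€58.27 = 0.075682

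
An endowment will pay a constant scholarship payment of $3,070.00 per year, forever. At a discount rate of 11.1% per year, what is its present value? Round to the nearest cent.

Level perpetuity: PV = C / r = $3,070.00 / 0.111 = $27,657.66

$27657.66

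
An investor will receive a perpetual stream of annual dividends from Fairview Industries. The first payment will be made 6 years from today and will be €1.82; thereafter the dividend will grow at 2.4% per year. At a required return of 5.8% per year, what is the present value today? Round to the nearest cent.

€40.38

Value at end of year 5: C₁ / (r − g) = €1.82 / (0.058 − 0.024) = €53.5294
Discount to today: PV = €53.5294 / (1 + 0.058)^5 = €53.5294 / 1.325648 = €40.38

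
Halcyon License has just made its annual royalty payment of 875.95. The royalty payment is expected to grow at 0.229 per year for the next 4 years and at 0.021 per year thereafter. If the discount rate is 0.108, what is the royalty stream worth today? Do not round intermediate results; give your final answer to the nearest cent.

D_1 = 1076.54255
D_2 = 1323.07079
D_3 = 1626.05401
D_4 = 1998.42037
Terminal value at year 4: TV = D_4×(1+g_2)/(r−g_2) = 2040.38720/0.087 = 23452.72645
P_0 = D_1/(1+r)^1 + D_2/(1+r)^2 + D_3/(1+r)^3 + D_4/(1+r)^4 + TV/(1+r)^4
    = 971.60880 + 1077.71409 + 1195.40670 + 1325.95201 + 15560.88512 = 20131.56672

20131.57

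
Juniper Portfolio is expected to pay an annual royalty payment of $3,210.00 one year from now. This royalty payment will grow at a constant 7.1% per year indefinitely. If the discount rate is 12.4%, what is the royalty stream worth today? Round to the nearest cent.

Growing perpetuity: P = D₁ / (r − g) = $3,210.0000 / (0.124 − 0.071) = $60,566.04

$60566.04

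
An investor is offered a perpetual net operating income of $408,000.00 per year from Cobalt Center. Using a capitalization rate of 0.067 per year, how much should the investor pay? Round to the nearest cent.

Level perpetuity: PV = C / r = $408,000.00 / 0.067 = $6,089,552.24

$6089552.24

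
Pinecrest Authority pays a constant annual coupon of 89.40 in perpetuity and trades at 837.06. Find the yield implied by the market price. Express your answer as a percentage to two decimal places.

10.68%

P = C/r ⇒ r = C/P = 89.40/837.06 = 0.106802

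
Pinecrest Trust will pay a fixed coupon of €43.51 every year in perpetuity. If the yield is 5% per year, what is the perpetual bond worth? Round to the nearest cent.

€870.20

Level perpetuity: PV = C / r = €43.51 / 0.05 = €870.20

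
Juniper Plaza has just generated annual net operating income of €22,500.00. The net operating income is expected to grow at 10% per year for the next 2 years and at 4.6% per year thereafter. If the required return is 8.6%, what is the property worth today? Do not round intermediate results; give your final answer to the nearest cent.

€649516.57

D_1 = 24750.00000
D_2 = 27225.00000
Terminal value at year 2: TV = D_2×(1+g_2)/(r−g_2) = 28477.35000/0.04 = 711933.75000
P_0 = D_1/(1+r)^1 + D_2/(1+r)^2 + TV/(1+r)^2
    = 22790.05525 + 23083.84970 + 603642.66964 = 649516.57459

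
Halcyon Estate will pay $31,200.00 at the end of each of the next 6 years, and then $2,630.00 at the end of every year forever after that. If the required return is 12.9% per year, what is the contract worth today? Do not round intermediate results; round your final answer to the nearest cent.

PV of 6-year annuity: $31,200.00 × [1 − (1+0.129)^−6] / 0.129 = 125071.65542
Perpetuity value at year 6: $2,630.00 / 0.129 = 20387.59690
PV of perpetuity: 20387.59690 / (1+0.129)^6 = 9844.69774
Total PV = 125071.65542 + 9844.69774 = 134916.35316

$134916.35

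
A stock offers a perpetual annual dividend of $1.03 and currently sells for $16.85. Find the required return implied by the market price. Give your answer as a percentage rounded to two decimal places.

P = C/r ⇒ r = C/P = $1.03/$16.85 = 0.061128

6.11%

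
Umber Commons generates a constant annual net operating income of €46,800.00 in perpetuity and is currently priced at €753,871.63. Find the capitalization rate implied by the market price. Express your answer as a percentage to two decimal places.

6.21%

P = C/r ⇒ r = C/P = €46,800.00/€753,871.63 = 0.062080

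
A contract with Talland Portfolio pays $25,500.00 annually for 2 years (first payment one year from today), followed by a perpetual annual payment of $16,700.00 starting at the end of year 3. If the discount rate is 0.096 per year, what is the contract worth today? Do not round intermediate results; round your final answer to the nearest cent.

PV of 2-year annuity: $25,500.00 × [1 − (1+0.096)^−2] / 0.096 = 44494.91182
Perpetuity value at year 2: $16,700.00 / 0.096 = 173958.33333
PV of perpetuity: 173958.33333 / (1+0.096)^2 = 144818.52834
Total PV = 44494.91182 + 144818.52834 = 189313.44016

$189313.44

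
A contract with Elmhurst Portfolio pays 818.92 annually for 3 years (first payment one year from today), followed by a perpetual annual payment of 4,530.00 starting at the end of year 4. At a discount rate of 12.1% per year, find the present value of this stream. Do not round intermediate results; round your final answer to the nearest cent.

PV of 3-year annuity: 818.92 × [1 − (1+0.121)^−3] / 0.121 = 1963.53265
Perpetuity value at year 3: 4,530.00 / 0.121 = 37438.01653
PV of perpetuity: 37438.01653 / (1+0.121)^3 = 26576.39034
Total PV = 1963.53265 + 26576.39034 = 28539.92300

28539.92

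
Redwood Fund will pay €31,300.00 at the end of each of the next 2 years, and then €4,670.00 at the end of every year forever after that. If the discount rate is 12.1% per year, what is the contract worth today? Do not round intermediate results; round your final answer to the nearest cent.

PV of 2-year annuity: €31,300.00 × [1 − (1+0.121)^−2] / 0.121 = 52829.16919
Perpetuity value at year 2: €4,670.00 / 0.121 = 38595.04132
PV of perpetuity: 38595.04132 / (1+0.121)^2 = 30712.86177
Total PV = 52829.16919 + 30712.86177 = 83542.03096

€83542.03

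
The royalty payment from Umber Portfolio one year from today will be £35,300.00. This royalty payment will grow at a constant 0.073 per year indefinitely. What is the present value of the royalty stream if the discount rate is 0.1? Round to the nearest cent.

Growing perpetuity: P = D₁ / (r − g) = £35,300.0000 / (0.1 − 0.073) = £1,307,407.41

£1307407.41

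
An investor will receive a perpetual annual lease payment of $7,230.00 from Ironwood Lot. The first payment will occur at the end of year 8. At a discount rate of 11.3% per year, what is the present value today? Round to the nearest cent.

$30240.83

Value at end of year 7: C / r = $7,230.00 / 0.113 = $63,982.3009
Discount to today: PV = $63,982.3009 / (1 + 0.113)^7 = $63,982.3009 / 2.115759 = $30,240.83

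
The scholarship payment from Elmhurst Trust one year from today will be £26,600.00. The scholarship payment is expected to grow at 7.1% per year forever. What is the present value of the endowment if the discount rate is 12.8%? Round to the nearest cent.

Growing perpetuity: P = D₁ / (r − g) = £26,600.0000 / (0.128 − 0.071) = £466,666.67

£466666.67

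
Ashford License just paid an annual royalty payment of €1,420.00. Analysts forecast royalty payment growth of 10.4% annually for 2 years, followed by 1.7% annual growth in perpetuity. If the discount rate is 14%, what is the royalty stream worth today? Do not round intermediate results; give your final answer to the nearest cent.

D_1 = 1567.68000
D_2 = 1730.71872
Terminal value at year 2: TV = D_2×(1+g_2)/(r−g_2) = 1760.14094/0.123 = 14310.08893
P_0 = D_1/(1+r)^1 + D_2/(1+r)^2 + TV/(1+r)^2
    = 1375.15789 + 1331.73186 + 11011.14876 = 13718.03851

€13718.04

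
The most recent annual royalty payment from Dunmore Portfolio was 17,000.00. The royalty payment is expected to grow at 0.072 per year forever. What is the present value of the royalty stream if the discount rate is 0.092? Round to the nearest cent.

D₁ = D₀ × (1 + g) = 17,000.00 × 1.072 = 18,224.0000
Growing perpetuity: P = D₁ / (r − g) = 18,224.0000 / (0.092 − 0.072) = 911,200.00

911200.00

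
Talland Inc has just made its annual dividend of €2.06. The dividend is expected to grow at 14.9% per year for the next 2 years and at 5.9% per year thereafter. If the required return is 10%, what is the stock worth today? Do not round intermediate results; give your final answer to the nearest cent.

D_1 = 2.36694
D_2 = 2.71961
Terminal value at year 2: TV = D_2×(1+g_2)/(r−g_2) = 2.88007/0.041 = 70.24564
P_0 = D_1/(1+r)^1 + D_2/(1+r)^2 + TV/(1+r)^2
    = 2.15176 + 2.24761 + 58.05425 = 62.45363

€62.45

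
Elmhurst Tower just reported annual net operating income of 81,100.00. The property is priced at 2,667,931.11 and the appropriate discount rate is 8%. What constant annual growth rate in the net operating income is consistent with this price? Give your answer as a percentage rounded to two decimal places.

P = D₀(1+g)/(r−g) ⇒ P(r−g) = D₀(1+g) ⇒ g(P+D₀) = P·r − D₀
g = (P·r − D₀)/(P + D₀) = (2,667,931.11×0.08 − 81,100.00) / (2,667,931.11 + 81,100.00) = 0.048139

4.81%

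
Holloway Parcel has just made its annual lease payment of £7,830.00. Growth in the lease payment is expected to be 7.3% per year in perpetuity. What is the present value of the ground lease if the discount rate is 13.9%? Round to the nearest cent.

£127296.82

D₁ = D₀ × (1 + g) = £7,830.00 × 1.073 = £8,401.5900
Growing perpetuity: P = D₁ / (r − g) = £8,401.5900 / (0.139 − 0.073) = £127,296.82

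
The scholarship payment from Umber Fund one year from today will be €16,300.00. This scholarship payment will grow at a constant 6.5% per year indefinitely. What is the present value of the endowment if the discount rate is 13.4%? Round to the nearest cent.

€236231.88

Growing perpetuity: P = D₁ / (r − g) = €16,300.0000 / (0.134 − 0.065) = €236,231.88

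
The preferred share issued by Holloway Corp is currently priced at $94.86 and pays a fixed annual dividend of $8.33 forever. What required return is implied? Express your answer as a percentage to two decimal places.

P = C/r ⇒ r = C/P = $8.33/$94.86 = 0.087814

8.78%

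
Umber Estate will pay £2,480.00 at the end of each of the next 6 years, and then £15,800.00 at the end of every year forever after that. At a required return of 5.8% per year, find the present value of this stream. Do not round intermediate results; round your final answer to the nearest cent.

PV of 6-year annuity: £2,480.00 × [1 − (1+0.058)^−6] / 0.058 = 12271.97236
Perpetuity value at year 6: £15,800.00 / 0.058 = 272413.79310
PV of perpetuity: 272413.79310 / (1+0.058)^6 = 194229.45305
Total PV = 12271.97236 + 194229.45305 = 206501.42541

£206501.43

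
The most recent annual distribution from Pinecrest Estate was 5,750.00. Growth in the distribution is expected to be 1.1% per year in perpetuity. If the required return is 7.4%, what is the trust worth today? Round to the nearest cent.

D₁ = D₀ × (1 + g) = 5,750.00 × 1.011 = 5,813.2500
Growing perpetuity: P = D₁ / (r − g) = 5,813.2500 / (0.074 − 0.011) = 92,273.81

92273.81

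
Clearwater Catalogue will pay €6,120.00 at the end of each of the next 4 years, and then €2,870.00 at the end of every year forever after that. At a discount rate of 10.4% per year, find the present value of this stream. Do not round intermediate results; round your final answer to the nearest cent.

€37809.64

PV of 4-year annuity: €6,120.00 × [1 − (1+0.104)^−4] / 0.104 = 19232.78395
Perpetuity value at year 4: €2,870.00 / 0.104 = 27596.15385
PV of perpetuity: 27596.15385 / (1+0.104)^4 = 18576.85811
Total PV = 19232.78395 + 18576.85811 = 37809.64205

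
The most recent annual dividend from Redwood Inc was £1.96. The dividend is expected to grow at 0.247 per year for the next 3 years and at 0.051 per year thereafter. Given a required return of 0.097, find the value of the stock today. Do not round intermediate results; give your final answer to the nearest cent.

D_1 = 2.44412
D_2 = 3.04782
D_3 = 3.80063
Terminal value at year 3: TV = D_3×(1+g_2)/(r−g_2) = 3.99446/0.046 = 86.83610
P_0 = D_1/(1+r)^1 + D_2/(1+r)^2 + D_3/(1+r)^3 + TV/(1+r)^3
    = 2.22800 + 2.53265 + 2.87896 + 65.77797 = 73.41758

£73.42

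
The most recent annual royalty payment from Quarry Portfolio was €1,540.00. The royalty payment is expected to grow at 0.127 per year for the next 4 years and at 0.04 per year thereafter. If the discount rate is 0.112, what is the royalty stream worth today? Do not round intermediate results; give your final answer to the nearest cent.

D_1 = 1735.58000
D_2 = 1955.99866
D_3 = 2204.41049
D_4 = 2484.37062
Terminal value at year 4: TV = D_4×(1+g_2)/(r−g_2) = 2583.74545/0.072 = 35885.35343
P_0 = D_1/(1+r)^1 + D_2/(1+r)^2 + D_3/(1+r)^3 + D_4/(1+r)^4 + TV/(1+r)^4
    = 1560.77338 + 1581.82698 + 1603.16457 + 1624.78999 + 23469.18881 = 29839.74374

€29839.74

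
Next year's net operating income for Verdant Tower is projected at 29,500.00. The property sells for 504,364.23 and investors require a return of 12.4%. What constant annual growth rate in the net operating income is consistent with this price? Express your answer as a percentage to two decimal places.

6.55%

P = D₁/(r−g) ⇒ g = r − D₁/P = 0.124 − 29,500.00/504,364.23 = 0.065511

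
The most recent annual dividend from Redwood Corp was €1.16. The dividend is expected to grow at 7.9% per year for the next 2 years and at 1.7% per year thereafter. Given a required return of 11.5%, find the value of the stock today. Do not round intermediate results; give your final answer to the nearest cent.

€13.48

D_1 = 1.25164
D_2 = 1.35052
Terminal value at year 2: TV = D_2×(1+g_2)/(r−g_2) = 1.37348/0.098 = 14.01509
P_0 = D_1/(1+r)^1 + D_2/(1+r)^2 + TV/(1+r)^2
    = 1.12255 + 1.08630 + 11.27317 = 13.48202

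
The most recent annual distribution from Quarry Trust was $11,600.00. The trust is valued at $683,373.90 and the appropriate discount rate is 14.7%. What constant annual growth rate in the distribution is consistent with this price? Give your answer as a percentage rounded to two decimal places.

12.79%

P = D₀(1+g)/(r−g) ⇒ P(r−g) = D₀(1+g) ⇒ g(P+D₀) = P·r − D₀
g = (P·r − D₀)/(P + D₀) = ($683,373.90×0.147 − $11,600.00) / ($683,373.90 + $11,600.00) = 0.127855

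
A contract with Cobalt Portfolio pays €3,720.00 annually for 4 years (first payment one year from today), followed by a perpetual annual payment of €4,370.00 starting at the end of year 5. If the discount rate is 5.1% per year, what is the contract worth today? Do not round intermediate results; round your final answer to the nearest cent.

€83386.75

PV of 4-year annuity: €3,720.00 × [1 − (1+0.051)^−4] / 0.051 = 13160.35209
Perpetuity value at year 4: €4,370.00 / 0.051 = 85686.27451
PV of perpetuity: 85686.27451 / (1+0.051)^4 = 70226.39853
Total PV = 13160.35209 + 70226.39853 = 83386.75062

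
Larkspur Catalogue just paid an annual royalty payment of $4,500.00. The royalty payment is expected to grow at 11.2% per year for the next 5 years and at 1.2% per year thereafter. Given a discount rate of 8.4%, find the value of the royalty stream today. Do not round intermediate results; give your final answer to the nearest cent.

$96156.63

D_1 = 5004.00000
D_2 = 5564.44800
D_3 = 6187.66618
D_4 = 6880.68479
D_5 = 7651.32148
Terminal value at year 5: TV = D_5×(1+g_2)/(r−g_2) = 7743.13734/0.072 = 107543.57419
P_0 = D_1/(1+r)^1 + D_2/(1+r)^2 + D_3/(1+r)^3 + D_4/(1+r)^4 + D_5/(1+r)^5 + TV/(1+r)^5
    = 4616.23616 + 4735.47473 + 4857.79327 + 4983.27133 + 5111.99051 + 71851.86663 = 96156.63263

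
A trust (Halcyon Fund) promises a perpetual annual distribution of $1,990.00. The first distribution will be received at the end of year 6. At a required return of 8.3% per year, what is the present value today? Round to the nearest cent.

$16092.84

Value at end of year 5: C / r = $1,990.00 / 0.083 = $23,975.9036
Discount to today: PV = $23,975.9036 / (1 + 0.083)^5 = $23,975.9036 / 1.489849 = $16,092.84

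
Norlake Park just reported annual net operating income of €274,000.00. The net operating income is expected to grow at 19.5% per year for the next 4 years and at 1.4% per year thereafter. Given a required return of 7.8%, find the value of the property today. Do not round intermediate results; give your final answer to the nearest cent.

D_1 = 327430.00000
D_2 = 391278.85000
D_3 = 467578.22575
D_4 = 558755.97977
Terminal value at year 4: TV = D_4×(1+g_2)/(r−g_2) = 566578.56349/0.064 = 8852790.05450
P_0 = D_1/(1+r)^1 + D_2/(1+r)^2 + D_3/(1+r)^3 + D_4/(1+r)^4 + TV/(1+r)^4
    = 303738.40445 + 336704.44649 + 373248.43559 + 413758.70179 + 6555489.43141 = 7982939.41972

€7982939.42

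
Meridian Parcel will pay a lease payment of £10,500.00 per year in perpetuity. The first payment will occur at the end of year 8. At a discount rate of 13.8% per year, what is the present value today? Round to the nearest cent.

£30783.24

Value at end of year 7: C / r = £10,500.00 / 0.138 = £76,086.9565
Discount to today: PV = £76,086.9565 / (1 + 0.138)^7 = £76,086.9565 / 2.471700 = £30,783.24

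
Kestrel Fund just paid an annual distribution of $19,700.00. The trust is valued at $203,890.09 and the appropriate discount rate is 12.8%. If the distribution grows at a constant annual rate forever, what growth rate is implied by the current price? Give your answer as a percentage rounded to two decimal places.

P = D₀(1+g)/(r−g) ⇒ P(r−g) = D₀(1+g) ⇒ g(P+D₀) = P·r − D₀
g = (P·r − D₀)/(P + D₀) = ($203,890.09×0.128 − $19,700.00) / ($203,890.09 + $19,700.00) = 0.028615

2.86%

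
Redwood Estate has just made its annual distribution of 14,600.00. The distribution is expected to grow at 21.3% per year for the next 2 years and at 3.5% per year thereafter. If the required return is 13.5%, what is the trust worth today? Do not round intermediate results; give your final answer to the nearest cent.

204871.96

D_1 = 17709.80000
D_2 = 21481.98740
Terminal value at year 2: TV = D_2×(1+g_2)/(r−g_2) = 22233.85696/0.1 = 222338.56959
P_0 = D_1/(1+r)^1 + D_2/(1+r)^2 + TV/(1+r)^2
    = 15603.34802 + 16675.64859 + 172592.96287 = 204871.95947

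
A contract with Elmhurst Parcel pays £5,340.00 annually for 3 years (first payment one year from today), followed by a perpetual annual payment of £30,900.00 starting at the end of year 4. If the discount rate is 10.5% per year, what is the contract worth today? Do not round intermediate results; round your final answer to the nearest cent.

PV of 3-year annuity: £5,340.00 × [1 − (1+0.105)^−3] / 0.105 = 13163.75929
Perpetuity value at year 3: £30,900.00 / 0.105 = 294285.71429
PV of perpetuity: 294285.71429 / (1+0.105)^3 = 218113.39930
Total PV = 13163.75929 + 218113.39930 = 231277.15859

£231277.16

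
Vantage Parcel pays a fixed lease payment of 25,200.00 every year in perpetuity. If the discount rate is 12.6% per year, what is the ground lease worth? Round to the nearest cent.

Level perpetuity: PV = C / r = 25,200.00 / 0.126 = 200,000.00

200000.00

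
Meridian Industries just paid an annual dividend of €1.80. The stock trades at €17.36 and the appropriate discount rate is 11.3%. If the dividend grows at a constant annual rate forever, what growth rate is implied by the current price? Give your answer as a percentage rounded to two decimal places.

0.84%

P = D₀(1+g)/(r−g) ⇒ P(r−g) = D₀(1+g) ⇒ g(P+D₀) = P·r − D₀
g = (P·r − D₀)/(P + D₀) = (€17.36×0.113 − €1.80) / (€17.36 + €1.80) = 0.008438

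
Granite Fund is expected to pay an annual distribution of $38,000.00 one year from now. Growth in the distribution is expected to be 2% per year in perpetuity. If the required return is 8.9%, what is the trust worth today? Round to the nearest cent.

$550724.64

Growing perpetuity: P = D₁ / (r − g) = $38,000.0000 / (0.089 − 0.02) = $550,724.64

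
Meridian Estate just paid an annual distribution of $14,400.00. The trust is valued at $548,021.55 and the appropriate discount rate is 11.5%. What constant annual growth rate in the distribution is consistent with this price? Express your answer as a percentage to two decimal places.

P = D₀(1+g)/(r−g) ⇒ P(r−g) = D₀(1+g) ⇒ g(P+D₀) = P·r − D₀
g = (P·r − D₀)/(P + D₀) = ($548,021.55×0.115 − $14,400.00) / ($548,021.55 + $14,400.00) = 0.086452

8.65%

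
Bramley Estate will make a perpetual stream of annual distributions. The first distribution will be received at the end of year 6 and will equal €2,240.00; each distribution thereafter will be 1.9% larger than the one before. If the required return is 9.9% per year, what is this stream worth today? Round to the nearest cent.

€17465.04

Value at end of year 5: C₁ / (r − g) = €2,240.00 / (0.099 − 0.019) = €28,000.0000
Discount to today: PV = €28,000.0000 / (1 + 0.099)^5 = €28,000.0000 / 1.603203 = €17,465.04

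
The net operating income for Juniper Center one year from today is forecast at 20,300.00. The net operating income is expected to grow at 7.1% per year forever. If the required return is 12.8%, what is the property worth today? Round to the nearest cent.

Growing perpetuity: P = D₁ / (r − g) = 20,300.0000 / (0.128 − 0.071) = 356,140.35

356140.35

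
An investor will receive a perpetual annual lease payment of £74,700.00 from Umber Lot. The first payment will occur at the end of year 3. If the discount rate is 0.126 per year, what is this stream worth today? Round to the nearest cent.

£467598.68

Value at end of year 2: C / r = £74,700.00 / 0.126 = £592,857.1429
Discount to today: PV = £592,857.1429 / (1 + 0.126)^2 = £592,857.1429 / 1.267876 = £467,598.68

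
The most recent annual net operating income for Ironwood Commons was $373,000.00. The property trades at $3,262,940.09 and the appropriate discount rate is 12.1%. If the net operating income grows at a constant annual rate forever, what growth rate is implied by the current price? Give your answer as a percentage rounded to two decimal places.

P = D₀(1+g)/(r−g) ⇒ P(r−g) = D₀(1+g) ⇒ g(P+D₀) = P·r − D₀
g = (P·r − D₀)/(P + D₀) = ($3,262,940.09×0.121 − $373,000.00) / ($3,262,940.09 + $373,000.00) = 0.006000

0.60%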